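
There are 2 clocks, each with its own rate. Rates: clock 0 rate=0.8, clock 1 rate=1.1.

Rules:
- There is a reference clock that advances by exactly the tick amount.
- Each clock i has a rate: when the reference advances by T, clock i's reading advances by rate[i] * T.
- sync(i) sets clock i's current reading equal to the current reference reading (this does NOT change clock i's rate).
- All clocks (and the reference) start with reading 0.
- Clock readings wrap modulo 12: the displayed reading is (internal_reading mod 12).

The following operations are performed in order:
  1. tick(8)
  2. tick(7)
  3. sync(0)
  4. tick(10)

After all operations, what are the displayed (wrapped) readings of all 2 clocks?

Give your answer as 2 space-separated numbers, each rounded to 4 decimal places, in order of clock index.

After op 1 tick(8): ref=8.0000 raw=[6.4000 8.8000]
After op 2 tick(7): ref=15.0000 raw=[12.0000 16.5000]
After op 3 sync(0): ref=15.0000 raw=[15.0000 16.5000]
After op 4 tick(10): ref=25.0000 raw=[23.0000 27.5000]
Wrap final raw readings (mod 12): 23.0000 mod 12 = 11.0000; 27.5000 mod 12 = 3.5000

Answer: 11.0000 3.5000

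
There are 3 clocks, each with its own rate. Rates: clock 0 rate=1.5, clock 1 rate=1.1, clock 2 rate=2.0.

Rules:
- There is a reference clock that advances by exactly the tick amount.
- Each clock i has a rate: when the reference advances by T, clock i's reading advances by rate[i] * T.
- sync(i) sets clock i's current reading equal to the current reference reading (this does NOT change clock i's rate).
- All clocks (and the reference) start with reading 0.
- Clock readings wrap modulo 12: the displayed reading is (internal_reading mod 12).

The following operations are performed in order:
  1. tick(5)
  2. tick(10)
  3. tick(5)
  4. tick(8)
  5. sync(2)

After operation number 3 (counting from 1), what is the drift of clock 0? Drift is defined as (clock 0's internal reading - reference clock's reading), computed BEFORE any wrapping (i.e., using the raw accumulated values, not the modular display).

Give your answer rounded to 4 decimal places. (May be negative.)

After op 1 tick(5): ref=5.0000 raw=[7.5000 5.5000 10.0000]
After op 2 tick(10): ref=15.0000 raw=[22.5000 16.5000 30.0000]
After op 3 tick(5): ref=20.0000 raw=[30.0000 22.0000 40.0000]
Drift of clock 0 after op 3: 30.0000 - 20.0000 = 10.0000

Answer: 10.0000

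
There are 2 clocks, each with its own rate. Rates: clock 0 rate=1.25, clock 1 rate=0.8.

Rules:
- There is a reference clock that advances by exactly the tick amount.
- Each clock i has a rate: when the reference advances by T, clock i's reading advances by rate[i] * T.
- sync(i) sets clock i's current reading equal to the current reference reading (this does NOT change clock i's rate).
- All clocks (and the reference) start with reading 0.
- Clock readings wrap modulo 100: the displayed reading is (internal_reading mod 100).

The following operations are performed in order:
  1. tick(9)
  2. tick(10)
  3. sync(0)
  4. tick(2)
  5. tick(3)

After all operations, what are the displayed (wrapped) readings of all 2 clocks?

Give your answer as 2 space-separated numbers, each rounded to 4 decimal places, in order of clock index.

Answer: 25.2500 19.2000

Derivation:
After op 1 tick(9): ref=9.0000 raw=[11.2500 7.2000]
After op 2 tick(10): ref=19.0000 raw=[23.7500 15.2000]
After op 3 sync(0): ref=19.0000 raw=[19.0000 15.2000]
After op 4 tick(2): ref=21.0000 raw=[21.5000 16.8000]
After op 5 tick(3): ref=24.0000 raw=[25.2500 19.2000]
Wrap final raw readings (mod 100): 25.2500 mod 100 = 25.2500; 19.2000 mod 100 = 19.2000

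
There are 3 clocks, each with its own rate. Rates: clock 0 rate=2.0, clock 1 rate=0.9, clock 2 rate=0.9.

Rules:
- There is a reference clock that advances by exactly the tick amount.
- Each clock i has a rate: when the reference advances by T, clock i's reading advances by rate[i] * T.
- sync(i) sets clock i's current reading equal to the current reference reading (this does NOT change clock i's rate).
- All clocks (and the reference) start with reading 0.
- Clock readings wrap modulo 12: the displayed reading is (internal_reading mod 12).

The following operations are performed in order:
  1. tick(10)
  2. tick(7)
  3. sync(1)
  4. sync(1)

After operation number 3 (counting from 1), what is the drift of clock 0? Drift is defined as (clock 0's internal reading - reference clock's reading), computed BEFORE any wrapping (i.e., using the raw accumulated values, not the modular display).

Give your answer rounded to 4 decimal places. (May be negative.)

After op 1 tick(10): ref=10.0000 raw=[20.0000 9.0000 9.0000]
After op 2 tick(7): ref=17.0000 raw=[34.0000 15.3000 15.3000]
After op 3 sync(1): ref=17.0000 raw=[34.0000 17.0000 15.3000]
Drift of clock 0 after op 3: 34.0000 - 17.0000 = 17.0000

Answer: 17.0000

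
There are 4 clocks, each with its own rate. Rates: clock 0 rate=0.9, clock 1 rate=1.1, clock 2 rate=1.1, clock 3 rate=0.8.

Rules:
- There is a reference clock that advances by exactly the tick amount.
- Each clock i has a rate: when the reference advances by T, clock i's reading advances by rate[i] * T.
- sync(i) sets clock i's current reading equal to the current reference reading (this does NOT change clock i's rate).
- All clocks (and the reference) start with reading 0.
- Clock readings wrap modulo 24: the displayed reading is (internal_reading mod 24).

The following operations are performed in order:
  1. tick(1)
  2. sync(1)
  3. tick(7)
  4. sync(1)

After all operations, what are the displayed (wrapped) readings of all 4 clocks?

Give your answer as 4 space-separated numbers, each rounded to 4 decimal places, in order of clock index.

Answer: 7.2000 8.0000 8.8000 6.4000

Derivation:
After op 1 tick(1): ref=1.0000 raw=[0.9000 1.1000 1.1000 0.8000]
After op 2 sync(1): ref=1.0000 raw=[0.9000 1.0000 1.1000 0.8000]
After op 3 tick(7): ref=8.0000 raw=[7.2000 8.7000 8.8000 6.4000]
After op 4 sync(1): ref=8.0000 raw=[7.2000 8.0000 8.8000 6.4000]
Wrap final raw readings (mod 24): 7.2000 mod 24 = 7.2000; 8.0000 mod 24 = 8.0000; 8.8000 mod 24 = 8.8000; 6.4000 mod 24 = 6.4000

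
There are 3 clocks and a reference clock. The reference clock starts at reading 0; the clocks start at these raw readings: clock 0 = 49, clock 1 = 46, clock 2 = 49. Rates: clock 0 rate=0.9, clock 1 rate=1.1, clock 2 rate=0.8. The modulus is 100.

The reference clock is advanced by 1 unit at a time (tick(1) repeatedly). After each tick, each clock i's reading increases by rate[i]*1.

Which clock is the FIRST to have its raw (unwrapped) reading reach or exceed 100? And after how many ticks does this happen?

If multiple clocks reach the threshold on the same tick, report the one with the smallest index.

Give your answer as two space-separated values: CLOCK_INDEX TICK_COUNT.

clock 0: start=49, rate=0.9, needs 100-49 = 51; ticks = ceil(51/0.9) = ceil(56.6667) = 57; reading at tick 57 = 49 + 0.9*57 = 100.3000
clock 1: start=46, rate=1.1, needs 100-46 = 54; ticks = ceil(54/1.1) = ceil(49.0909) = 50; reading at tick 50 = 46 + 1.1*50 = 101.0000
clock 2: start=49, rate=0.8, needs 100-49 = 51; ticks = ceil(51/0.8) = ceil(63.7500) = 64; reading at tick 64 = 49 + 0.8*64 = 100.2000
Minimum tick count = 50; winners = [1]; smallest index = 1

Answer: 1 50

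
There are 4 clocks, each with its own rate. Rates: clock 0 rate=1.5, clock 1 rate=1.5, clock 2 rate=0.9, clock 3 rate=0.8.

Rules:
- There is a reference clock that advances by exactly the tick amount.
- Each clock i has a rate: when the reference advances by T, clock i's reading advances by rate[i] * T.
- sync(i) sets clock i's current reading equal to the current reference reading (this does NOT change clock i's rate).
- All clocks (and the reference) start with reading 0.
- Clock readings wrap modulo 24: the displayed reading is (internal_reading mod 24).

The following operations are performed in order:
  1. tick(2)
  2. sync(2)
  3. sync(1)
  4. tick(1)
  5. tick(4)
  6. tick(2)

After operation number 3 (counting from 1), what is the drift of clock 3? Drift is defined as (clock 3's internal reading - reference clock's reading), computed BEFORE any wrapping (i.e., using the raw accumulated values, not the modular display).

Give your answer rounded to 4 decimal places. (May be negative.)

After op 1 tick(2): ref=2.0000 raw=[3.0000 3.0000 1.8000 1.6000]
After op 2 sync(2): ref=2.0000 raw=[3.0000 3.0000 2.0000 1.6000]
After op 3 sync(1): ref=2.0000 raw=[3.0000 2.0000 2.0000 1.6000]
Drift of clock 3 after op 3: 1.6000 - 2.0000 = -0.4000

Answer: -0.4000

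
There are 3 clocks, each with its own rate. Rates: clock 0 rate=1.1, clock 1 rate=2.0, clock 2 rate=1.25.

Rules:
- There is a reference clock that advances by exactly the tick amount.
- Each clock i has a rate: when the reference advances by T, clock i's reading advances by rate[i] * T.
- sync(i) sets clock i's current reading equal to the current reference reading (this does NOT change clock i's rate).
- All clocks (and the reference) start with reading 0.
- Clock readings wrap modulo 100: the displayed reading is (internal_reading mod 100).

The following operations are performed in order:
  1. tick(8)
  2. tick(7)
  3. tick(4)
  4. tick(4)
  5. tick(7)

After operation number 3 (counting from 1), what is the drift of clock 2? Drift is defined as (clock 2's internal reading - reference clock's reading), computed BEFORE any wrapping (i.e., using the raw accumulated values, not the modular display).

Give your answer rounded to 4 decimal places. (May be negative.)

Answer: 4.7500

Derivation:
After op 1 tick(8): ref=8.0000 raw=[8.8000 16.0000 10.0000]
After op 2 tick(7): ref=15.0000 raw=[16.5000 30.0000 18.7500]
After op 3 tick(4): ref=19.0000 raw=[20.9000 38.0000 23.7500]
Drift of clock 2 after op 3: 23.7500 - 19.0000 = 4.7500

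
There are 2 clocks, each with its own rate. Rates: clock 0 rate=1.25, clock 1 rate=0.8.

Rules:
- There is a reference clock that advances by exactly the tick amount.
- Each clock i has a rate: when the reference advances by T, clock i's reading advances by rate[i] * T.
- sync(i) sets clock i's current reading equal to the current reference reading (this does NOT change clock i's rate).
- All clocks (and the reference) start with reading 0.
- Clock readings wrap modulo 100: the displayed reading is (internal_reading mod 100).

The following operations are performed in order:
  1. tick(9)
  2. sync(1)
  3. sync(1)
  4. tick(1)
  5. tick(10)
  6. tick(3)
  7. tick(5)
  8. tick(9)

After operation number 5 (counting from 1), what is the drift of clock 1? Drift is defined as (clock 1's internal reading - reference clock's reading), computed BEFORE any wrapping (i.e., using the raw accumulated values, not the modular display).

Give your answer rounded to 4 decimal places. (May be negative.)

After op 1 tick(9): ref=9.0000 raw=[11.2500 7.2000]
After op 2 sync(1): ref=9.0000 raw=[11.2500 9.0000]
After op 3 sync(1): ref=9.0000 raw=[11.2500 9.0000]
After op 4 tick(1): ref=10.0000 raw=[12.5000 9.8000]
After op 5 tick(10): ref=20.0000 raw=[25.0000 17.8000]
Drift of clock 1 after op 5: 17.8000 - 20.0000 = -2.2000

Answer: -2.2000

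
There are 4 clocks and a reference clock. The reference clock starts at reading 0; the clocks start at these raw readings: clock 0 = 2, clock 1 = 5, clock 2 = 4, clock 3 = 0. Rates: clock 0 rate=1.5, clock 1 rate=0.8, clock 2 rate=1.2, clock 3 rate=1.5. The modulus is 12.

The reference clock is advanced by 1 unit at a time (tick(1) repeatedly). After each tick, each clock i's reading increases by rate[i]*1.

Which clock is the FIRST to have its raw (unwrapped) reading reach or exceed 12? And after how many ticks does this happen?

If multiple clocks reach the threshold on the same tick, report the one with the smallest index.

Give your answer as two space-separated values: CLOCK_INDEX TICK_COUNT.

Answer: 0 7

Derivation:
clock 0: start=2, rate=1.5, needs 12-2 = 10; ticks = ceil(10/1.5) = ceil(6.6667) = 7; reading at tick 7 = 2 + 1.5*7 = 12.5000
clock 1: start=5, rate=0.8, needs 12-5 = 7; ticks = ceil(7/0.8) = ceil(8.7500) = 9; reading at tick 9 = 5 + 0.8*9 = 12.2000
clock 2: start=4, rate=1.2, needs 12-4 = 8; ticks = ceil(8/1.2) = ceil(6.6667) = 7; reading at tick 7 = 4 + 1.2*7 = 12.4000
clock 3: start=0, rate=1.5, needs 12-0 = 12; ticks = ceil(12/1.5) = ceil(8.0000) = 8; reading at tick 8 = 0 + 1.5*8 = 12.0000
Minimum tick count = 7; winners = [0, 2]; smallest index = 0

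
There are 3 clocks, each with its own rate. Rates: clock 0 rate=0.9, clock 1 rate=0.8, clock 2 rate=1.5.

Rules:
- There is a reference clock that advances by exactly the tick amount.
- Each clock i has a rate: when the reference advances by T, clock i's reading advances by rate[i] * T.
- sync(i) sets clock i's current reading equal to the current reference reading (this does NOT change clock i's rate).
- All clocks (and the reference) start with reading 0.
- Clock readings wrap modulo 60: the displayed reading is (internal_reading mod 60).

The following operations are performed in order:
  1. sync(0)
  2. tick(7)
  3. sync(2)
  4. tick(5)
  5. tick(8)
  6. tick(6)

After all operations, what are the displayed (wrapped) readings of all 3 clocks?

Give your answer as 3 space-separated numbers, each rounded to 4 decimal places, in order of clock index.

Answer: 23.4000 20.8000 35.5000

Derivation:
After op 1 sync(0): ref=0.0000 raw=[0.0000 0.0000 0.0000]
After op 2 tick(7): ref=7.0000 raw=[6.3000 5.6000 10.5000]
After op 3 sync(2): ref=7.0000 raw=[6.3000 5.6000 7.0000]
After op 4 tick(5): ref=12.0000 raw=[10.8000 9.6000 14.5000]
After op 5 tick(8): ref=20.0000 raw=[18.0000 16.0000 26.5000]
After op 6 tick(6): ref=26.0000 raw=[23.4000 20.8000 35.5000]
Wrap final raw readings (mod 60): 23.4000 mod 60 = 23.4000; 20.8000 mod 60 = 20.8000; 35.5000 mod 60 = 35.5000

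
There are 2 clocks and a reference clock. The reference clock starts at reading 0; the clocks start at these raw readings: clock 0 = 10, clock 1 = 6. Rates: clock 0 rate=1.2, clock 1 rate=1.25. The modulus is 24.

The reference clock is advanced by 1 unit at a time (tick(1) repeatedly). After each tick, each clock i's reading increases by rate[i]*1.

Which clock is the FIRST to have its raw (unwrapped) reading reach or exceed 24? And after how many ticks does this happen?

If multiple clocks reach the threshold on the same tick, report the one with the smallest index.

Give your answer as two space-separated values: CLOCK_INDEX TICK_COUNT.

clock 0: start=10, rate=1.2, needs 24-10 = 14; ticks = ceil(14/1.2) = ceil(11.6667) = 12; reading at tick 12 = 10 + 1.2*12 = 24.4000
clock 1: start=6, rate=1.25, needs 24-6 = 18; ticks = ceil(18/1.25) = ceil(14.4000) = 15; reading at tick 15 = 6 + 1.25*15 = 24.7500
Minimum tick count = 12; winners = [0]; smallest index = 0

Answer: 0 12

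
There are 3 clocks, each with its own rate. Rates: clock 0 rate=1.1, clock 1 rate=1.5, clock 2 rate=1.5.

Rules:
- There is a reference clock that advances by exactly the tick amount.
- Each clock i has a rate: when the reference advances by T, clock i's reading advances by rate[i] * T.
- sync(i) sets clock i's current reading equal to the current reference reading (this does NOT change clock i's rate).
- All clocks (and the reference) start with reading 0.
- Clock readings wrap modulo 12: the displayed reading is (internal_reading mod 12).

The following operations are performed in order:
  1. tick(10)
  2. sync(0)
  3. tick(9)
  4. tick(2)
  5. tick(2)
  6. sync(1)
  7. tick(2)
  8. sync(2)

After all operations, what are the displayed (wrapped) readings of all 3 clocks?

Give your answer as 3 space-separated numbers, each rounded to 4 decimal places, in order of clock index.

Answer: 2.5000 2.0000 1.0000

Derivation:
After op 1 tick(10): ref=10.0000 raw=[11.0000 15.0000 15.0000]
After op 2 sync(0): ref=10.0000 raw=[10.0000 15.0000 15.0000]
After op 3 tick(9): ref=19.0000 raw=[19.9000 28.5000 28.5000]
After op 4 tick(2): ref=21.0000 raw=[22.1000 31.5000 31.5000]
After op 5 tick(2): ref=23.0000 raw=[24.3000 34.5000 34.5000]
After op 6 sync(1): ref=23.0000 raw=[24.3000 23.0000 34.5000]
After op 7 tick(2): ref=25.0000 raw=[26.5000 26.0000 37.5000]
After op 8 sync(2): ref=25.0000 raw=[26.5000 26.0000 25.0000]
Wrap final raw readings (mod 12): 26.5000 mod 12 = 2.5000; 26.0000 mod 12 = 2.0000; 25.0000 mod 12 = 1.0000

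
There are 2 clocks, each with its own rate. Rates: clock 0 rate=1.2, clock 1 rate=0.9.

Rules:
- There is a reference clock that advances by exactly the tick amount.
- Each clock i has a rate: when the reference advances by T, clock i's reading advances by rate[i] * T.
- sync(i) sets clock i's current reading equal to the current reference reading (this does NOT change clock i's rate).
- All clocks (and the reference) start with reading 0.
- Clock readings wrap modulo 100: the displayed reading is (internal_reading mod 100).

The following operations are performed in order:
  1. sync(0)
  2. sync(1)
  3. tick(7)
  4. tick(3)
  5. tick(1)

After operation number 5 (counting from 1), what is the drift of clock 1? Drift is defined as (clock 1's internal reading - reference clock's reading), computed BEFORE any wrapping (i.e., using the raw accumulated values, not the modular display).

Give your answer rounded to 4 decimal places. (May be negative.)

Answer: -1.1000

Derivation:
After op 1 sync(0): ref=0.0000 raw=[0.0000 0.0000]
After op 2 sync(1): ref=0.0000 raw=[0.0000 0.0000]
After op 3 tick(7): ref=7.0000 raw=[8.4000 6.3000]
After op 4 tick(3): ref=10.0000 raw=[12.0000 9.0000]
After op 5 tick(1): ref=11.0000 raw=[13.2000 9.9000]
Drift of clock 1 after op 5: 9.9000 - 11.0000 = -1.1000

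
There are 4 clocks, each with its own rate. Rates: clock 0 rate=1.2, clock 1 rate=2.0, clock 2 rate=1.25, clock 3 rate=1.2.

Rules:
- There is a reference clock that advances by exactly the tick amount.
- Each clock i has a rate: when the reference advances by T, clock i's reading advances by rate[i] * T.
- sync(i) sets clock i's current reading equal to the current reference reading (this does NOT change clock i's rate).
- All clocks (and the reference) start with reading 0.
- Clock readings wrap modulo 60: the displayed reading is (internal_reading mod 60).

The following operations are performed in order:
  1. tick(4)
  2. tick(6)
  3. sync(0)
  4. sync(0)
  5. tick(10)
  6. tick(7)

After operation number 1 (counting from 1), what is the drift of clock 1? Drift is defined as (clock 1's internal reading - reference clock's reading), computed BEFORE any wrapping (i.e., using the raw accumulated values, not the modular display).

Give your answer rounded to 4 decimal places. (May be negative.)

Answer: 4.0000

Derivation:
After op 1 tick(4): ref=4.0000 raw=[4.8000 8.0000 5.0000 4.8000]
Drift of clock 1 after op 1: 8.0000 - 4.0000 = 4.0000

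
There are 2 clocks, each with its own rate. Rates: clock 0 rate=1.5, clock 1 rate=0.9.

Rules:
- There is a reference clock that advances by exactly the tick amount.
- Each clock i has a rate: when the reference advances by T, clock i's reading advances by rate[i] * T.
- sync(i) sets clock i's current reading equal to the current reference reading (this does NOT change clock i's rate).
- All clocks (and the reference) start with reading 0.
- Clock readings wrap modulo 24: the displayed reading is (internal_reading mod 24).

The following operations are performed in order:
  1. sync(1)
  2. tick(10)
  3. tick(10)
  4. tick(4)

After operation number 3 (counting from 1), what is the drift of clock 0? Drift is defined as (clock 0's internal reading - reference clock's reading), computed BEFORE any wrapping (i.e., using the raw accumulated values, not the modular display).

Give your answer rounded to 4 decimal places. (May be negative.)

Answer: 10.0000

Derivation:
After op 1 sync(1): ref=0.0000 raw=[0.0000 0.0000]
After op 2 tick(10): ref=10.0000 raw=[15.0000 9.0000]
After op 3 tick(10): ref=20.0000 raw=[30.0000 18.0000]
Drift of clock 0 after op 3: 30.0000 - 20.0000 = 10.0000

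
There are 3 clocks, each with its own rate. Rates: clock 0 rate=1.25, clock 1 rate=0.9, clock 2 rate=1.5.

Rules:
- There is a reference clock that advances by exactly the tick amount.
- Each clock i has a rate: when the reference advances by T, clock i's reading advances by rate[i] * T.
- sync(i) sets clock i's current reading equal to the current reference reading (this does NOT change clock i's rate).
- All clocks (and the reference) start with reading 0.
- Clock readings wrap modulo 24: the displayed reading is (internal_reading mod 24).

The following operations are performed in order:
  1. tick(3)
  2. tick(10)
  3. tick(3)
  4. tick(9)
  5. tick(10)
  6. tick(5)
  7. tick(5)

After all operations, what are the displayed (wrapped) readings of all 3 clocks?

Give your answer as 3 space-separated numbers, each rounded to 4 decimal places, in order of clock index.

Answer: 8.2500 16.5000 19.5000

Derivation:
After op 1 tick(3): ref=3.0000 raw=[3.7500 2.7000 4.5000]
After op 2 tick(10): ref=13.0000 raw=[16.2500 11.7000 19.5000]
After op 3 tick(3): ref=16.0000 raw=[20.0000 14.4000 24.0000]
After op 4 tick(9): ref=25.0000 raw=[31.2500 22.5000 37.5000]
After op 5 tick(10): ref=35.0000 raw=[43.7500 31.5000 52.5000]
After op 6 tick(5): ref=40.0000 raw=[50.0000 36.0000 60.0000]
After op 7 tick(5): ref=45.0000 raw=[56.2500 40.5000 67.5000]
Wrap final raw readings (mod 24): 56.2500 mod 24 = 8.2500; 40.5000 mod 24 = 16.5000; 67.5000 mod 24 = 19.5000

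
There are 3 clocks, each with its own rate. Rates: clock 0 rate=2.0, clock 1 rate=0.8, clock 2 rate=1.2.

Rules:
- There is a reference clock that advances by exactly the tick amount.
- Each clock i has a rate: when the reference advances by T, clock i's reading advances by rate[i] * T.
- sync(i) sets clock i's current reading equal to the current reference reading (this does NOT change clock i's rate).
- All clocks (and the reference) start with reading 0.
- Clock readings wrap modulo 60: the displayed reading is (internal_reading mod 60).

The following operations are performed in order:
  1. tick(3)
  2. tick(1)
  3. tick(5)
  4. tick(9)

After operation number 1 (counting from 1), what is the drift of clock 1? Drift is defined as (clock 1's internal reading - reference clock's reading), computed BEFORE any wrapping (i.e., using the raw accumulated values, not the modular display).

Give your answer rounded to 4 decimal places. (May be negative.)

Answer: -0.6000

Derivation:
After op 1 tick(3): ref=3.0000 raw=[6.0000 2.4000 3.6000]
Drift of clock 1 after op 1: 2.4000 - 3.0000 = -0.6000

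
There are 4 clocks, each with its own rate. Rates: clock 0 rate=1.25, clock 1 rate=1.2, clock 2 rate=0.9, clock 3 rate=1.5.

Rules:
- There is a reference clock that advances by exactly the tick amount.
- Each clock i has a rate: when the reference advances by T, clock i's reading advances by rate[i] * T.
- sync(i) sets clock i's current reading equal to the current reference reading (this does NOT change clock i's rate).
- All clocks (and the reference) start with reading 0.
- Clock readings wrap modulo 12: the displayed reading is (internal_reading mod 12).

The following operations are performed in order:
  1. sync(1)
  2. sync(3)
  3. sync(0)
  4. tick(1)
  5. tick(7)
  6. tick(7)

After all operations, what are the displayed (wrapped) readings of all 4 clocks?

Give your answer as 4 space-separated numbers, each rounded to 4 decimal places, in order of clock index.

Answer: 6.7500 6.0000 1.5000 10.5000

Derivation:
After op 1 sync(1): ref=0.0000 raw=[0.0000 0.0000 0.0000 0.0000]
After op 2 sync(3): ref=0.0000 raw=[0.0000 0.0000 0.0000 0.0000]
After op 3 sync(0): ref=0.0000 raw=[0.0000 0.0000 0.0000 0.0000]
After op 4 tick(1): ref=1.0000 raw=[1.2500 1.2000 0.9000 1.5000]
After op 5 tick(7): ref=8.0000 raw=[10.0000 9.6000 7.2000 12.0000]
After op 6 tick(7): ref=15.0000 raw=[18.7500 18.0000 13.5000 22.5000]
Wrap final raw readings (mod 12): 18.7500 mod 12 = 6.7500; 18.0000 mod 12 = 6.0000; 13.5000 mod 12 = 1.5000; 22.5000 mod 12 = 10.5000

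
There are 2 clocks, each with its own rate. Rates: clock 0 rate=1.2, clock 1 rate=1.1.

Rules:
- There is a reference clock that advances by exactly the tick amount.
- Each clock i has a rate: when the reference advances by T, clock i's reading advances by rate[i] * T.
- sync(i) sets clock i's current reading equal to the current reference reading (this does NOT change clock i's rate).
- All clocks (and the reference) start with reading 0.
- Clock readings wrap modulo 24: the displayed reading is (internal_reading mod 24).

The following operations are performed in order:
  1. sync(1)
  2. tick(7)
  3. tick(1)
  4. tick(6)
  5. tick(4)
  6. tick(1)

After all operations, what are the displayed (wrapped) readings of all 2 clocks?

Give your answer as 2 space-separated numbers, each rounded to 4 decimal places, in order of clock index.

Answer: 22.8000 20.9000

Derivation:
After op 1 sync(1): ref=0.0000 raw=[0.0000 0.0000]
After op 2 tick(7): ref=7.0000 raw=[8.4000 7.7000]
After op 3 tick(1): ref=8.0000 raw=[9.6000 8.8000]
After op 4 tick(6): ref=14.0000 raw=[16.8000 15.4000]
After op 5 tick(4): ref=18.0000 raw=[21.6000 19.8000]
After op 6 tick(1): ref=19.0000 raw=[22.8000 20.9000]
Wrap final raw readings (mod 24): 22.8000 mod 24 = 22.8000; 20.9000 mod 24 = 20.9000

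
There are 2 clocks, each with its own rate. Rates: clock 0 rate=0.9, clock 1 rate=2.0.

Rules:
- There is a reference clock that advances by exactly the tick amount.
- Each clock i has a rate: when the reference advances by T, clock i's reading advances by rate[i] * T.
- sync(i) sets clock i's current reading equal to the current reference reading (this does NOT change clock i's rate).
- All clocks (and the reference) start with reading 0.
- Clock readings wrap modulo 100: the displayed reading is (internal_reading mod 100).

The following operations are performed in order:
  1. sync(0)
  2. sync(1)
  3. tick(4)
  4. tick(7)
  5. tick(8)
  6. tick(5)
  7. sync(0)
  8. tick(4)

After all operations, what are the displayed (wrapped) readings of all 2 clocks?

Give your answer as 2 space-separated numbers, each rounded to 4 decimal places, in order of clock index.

Answer: 27.6000 56.0000

Derivation:
After op 1 sync(0): ref=0.0000 raw=[0.0000 0.0000]
After op 2 sync(1): ref=0.0000 raw=[0.0000 0.0000]
After op 3 tick(4): ref=4.0000 raw=[3.6000 8.0000]
After op 4 tick(7): ref=11.0000 raw=[9.9000 22.0000]
After op 5 tick(8): ref=19.0000 raw=[17.1000 38.0000]
After op 6 tick(5): ref=24.0000 raw=[21.6000 48.0000]
After op 7 sync(0): ref=24.0000 raw=[24.0000 48.0000]
After op 8 tick(4): ref=28.0000 raw=[27.6000 56.0000]
Wrap final raw readings (mod 100): 27.6000 mod 100 = 27.6000; 56.0000 mod 100 = 56.0000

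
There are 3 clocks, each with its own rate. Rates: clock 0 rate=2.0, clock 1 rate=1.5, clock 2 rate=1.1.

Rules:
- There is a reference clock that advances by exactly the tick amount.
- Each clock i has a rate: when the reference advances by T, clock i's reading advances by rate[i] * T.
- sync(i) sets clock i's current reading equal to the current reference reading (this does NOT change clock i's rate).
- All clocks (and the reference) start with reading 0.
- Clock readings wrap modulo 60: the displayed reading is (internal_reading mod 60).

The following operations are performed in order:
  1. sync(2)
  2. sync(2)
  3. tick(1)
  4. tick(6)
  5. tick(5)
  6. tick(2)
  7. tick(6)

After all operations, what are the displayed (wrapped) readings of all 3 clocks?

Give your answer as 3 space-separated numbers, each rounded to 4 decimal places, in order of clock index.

Answer: 40.0000 30.0000 22.0000

Derivation:
After op 1 sync(2): ref=0.0000 raw=[0.0000 0.0000 0.0000]
After op 2 sync(2): ref=0.0000 raw=[0.0000 0.0000 0.0000]
After op 3 tick(1): ref=1.0000 raw=[2.0000 1.5000 1.1000]
After op 4 tick(6): ref=7.0000 raw=[14.0000 10.5000 7.7000]
After op 5 tick(5): ref=12.0000 raw=[24.0000 18.0000 13.2000]
After op 6 tick(2): ref=14.0000 raw=[28.0000 21.0000 15.4000]
After op 7 tick(6): ref=20.0000 raw=[40.0000 30.0000 22.0000]
Wrap final raw readings (mod 60): 40.0000 mod 60 = 40.0000; 30.0000 mod 60 = 30.0000; 22.0000 mod 60 = 22.0000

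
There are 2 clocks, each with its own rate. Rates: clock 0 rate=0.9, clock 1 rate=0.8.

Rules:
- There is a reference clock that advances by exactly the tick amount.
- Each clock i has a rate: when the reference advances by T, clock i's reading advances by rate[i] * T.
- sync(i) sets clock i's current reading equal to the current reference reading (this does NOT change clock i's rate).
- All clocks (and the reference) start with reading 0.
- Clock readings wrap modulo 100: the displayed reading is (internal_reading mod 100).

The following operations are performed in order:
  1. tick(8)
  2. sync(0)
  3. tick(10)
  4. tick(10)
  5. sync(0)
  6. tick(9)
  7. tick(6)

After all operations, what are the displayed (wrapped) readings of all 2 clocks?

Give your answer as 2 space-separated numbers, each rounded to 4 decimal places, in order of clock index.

Answer: 41.5000 34.4000

Derivation:
After op 1 tick(8): ref=8.0000 raw=[7.2000 6.4000]
After op 2 sync(0): ref=8.0000 raw=[8.0000 6.4000]
After op 3 tick(10): ref=18.0000 raw=[17.0000 14.4000]
After op 4 tick(10): ref=28.0000 raw=[26.0000 22.4000]
After op 5 sync(0): ref=28.0000 raw=[28.0000 22.4000]
After op 6 tick(9): ref=37.0000 raw=[36.1000 29.6000]
After op 7 tick(6): ref=43.0000 raw=[41.5000 34.4000]
Wrap final raw readings (mod 100): 41.5000 mod 100 = 41.5000; 34.4000 mod 100 = 34.4000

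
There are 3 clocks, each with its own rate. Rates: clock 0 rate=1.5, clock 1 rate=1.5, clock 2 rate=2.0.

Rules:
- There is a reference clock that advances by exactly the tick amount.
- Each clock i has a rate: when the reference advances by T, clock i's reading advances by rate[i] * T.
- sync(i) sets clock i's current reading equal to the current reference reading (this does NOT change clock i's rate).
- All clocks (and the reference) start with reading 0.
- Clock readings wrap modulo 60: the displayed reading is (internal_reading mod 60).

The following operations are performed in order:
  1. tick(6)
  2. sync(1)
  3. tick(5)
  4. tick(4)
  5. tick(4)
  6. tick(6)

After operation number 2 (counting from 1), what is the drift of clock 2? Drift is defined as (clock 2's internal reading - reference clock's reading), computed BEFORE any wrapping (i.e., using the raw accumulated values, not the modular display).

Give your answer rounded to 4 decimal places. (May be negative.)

Answer: 6.0000

Derivation:
After op 1 tick(6): ref=6.0000 raw=[9.0000 9.0000 12.0000]
After op 2 sync(1): ref=6.0000 raw=[9.0000 6.0000 12.0000]
Drift of clock 2 after op 2: 12.0000 - 6.0000 = 6.0000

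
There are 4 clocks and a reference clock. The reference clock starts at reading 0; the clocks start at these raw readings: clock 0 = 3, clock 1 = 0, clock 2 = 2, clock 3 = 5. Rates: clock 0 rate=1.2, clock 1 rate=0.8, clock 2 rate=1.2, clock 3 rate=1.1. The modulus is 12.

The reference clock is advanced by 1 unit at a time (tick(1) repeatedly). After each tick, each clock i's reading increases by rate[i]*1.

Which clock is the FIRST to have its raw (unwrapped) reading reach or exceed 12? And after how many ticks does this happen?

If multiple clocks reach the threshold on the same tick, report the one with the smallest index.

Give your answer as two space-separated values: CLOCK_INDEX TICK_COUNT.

clock 0: start=3, rate=1.2, needs 12-3 = 9; ticks = ceil(9/1.2) = ceil(7.5000) = 8; reading at tick 8 = 3 + 1.2*8 = 12.6000
clock 1: start=0, rate=0.8, needs 12-0 = 12; ticks = ceil(12/0.8) = ceil(15.0000) = 15; reading at tick 15 = 0 + 0.8*15 = 12.0000
clock 2: start=2, rate=1.2, needs 12-2 = 10; ticks = ceil(10/1.2) = ceil(8.3333) = 9; reading at tick 9 = 2 + 1.2*9 = 12.8000
clock 3: start=5, rate=1.1, needs 12-5 = 7; ticks = ceil(7/1.1) = ceil(6.3636) = 7; reading at tick 7 = 5 + 1.1*7 = 12.7000
Minimum tick count = 7; winners = [3]; smallest index = 3

Answer: 3 7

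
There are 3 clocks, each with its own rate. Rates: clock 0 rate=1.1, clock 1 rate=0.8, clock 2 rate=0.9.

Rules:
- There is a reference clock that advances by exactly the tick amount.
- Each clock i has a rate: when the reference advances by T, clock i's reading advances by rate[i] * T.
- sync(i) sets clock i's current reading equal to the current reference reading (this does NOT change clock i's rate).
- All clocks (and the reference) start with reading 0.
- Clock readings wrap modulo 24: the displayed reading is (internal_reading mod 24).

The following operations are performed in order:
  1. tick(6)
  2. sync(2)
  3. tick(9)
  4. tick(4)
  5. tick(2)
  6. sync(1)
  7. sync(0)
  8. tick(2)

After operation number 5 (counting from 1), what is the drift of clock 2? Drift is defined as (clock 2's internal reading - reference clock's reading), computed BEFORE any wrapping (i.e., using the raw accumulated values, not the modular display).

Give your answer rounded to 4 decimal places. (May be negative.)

After op 1 tick(6): ref=6.0000 raw=[6.6000 4.8000 5.4000]
After op 2 sync(2): ref=6.0000 raw=[6.6000 4.8000 6.0000]
After op 3 tick(9): ref=15.0000 raw=[16.5000 12.0000 14.1000]
After op 4 tick(4): ref=19.0000 raw=[20.9000 15.2000 17.7000]
After op 5 tick(2): ref=21.0000 raw=[23.1000 16.8000 19.5000]
Drift of clock 2 after op 5: 19.5000 - 21.0000 = -1.5000

Answer: -1.5000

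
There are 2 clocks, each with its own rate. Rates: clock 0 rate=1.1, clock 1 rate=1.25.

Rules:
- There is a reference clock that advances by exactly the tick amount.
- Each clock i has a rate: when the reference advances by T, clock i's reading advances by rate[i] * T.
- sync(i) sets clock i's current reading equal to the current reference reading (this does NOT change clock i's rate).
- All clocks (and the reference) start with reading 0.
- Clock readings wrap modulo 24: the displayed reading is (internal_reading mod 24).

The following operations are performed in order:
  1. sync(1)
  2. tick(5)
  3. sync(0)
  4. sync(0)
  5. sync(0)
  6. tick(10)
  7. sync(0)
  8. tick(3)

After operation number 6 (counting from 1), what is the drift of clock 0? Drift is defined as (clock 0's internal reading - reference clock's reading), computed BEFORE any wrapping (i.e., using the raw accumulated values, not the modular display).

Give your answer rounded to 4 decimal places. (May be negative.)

Answer: 1.0000

Derivation:
After op 1 sync(1): ref=0.0000 raw=[0.0000 0.0000]
After op 2 tick(5): ref=5.0000 raw=[5.5000 6.2500]
After op 3 sync(0): ref=5.0000 raw=[5.0000 6.2500]
After op 4 sync(0): ref=5.0000 raw=[5.0000 6.2500]
After op 5 sync(0): ref=5.0000 raw=[5.0000 6.2500]
After op 6 tick(10): ref=15.0000 raw=[16.0000 18.7500]
Drift of clock 0 after op 6: 16.0000 - 15.0000 = 1.0000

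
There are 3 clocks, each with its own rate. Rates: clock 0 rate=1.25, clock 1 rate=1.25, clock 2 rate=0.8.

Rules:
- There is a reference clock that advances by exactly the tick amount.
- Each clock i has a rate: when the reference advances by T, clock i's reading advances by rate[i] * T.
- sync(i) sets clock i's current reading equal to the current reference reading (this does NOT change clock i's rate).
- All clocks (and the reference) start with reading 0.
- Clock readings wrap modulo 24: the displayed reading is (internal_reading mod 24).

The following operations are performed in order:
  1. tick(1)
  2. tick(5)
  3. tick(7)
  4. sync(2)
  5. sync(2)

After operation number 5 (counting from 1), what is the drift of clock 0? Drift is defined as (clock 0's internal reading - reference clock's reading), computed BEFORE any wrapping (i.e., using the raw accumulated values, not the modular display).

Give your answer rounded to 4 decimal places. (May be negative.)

After op 1 tick(1): ref=1.0000 raw=[1.2500 1.2500 0.8000]
After op 2 tick(5): ref=6.0000 raw=[7.5000 7.5000 4.8000]
After op 3 tick(7): ref=13.0000 raw=[16.2500 16.2500 10.4000]
After op 4 sync(2): ref=13.0000 raw=[16.2500 16.2500 13.0000]
After op 5 sync(2): ref=13.0000 raw=[16.2500 16.2500 13.0000]
Drift of clock 0 after op 5: 16.2500 - 13.0000 = 3.2500

Answer: 3.2500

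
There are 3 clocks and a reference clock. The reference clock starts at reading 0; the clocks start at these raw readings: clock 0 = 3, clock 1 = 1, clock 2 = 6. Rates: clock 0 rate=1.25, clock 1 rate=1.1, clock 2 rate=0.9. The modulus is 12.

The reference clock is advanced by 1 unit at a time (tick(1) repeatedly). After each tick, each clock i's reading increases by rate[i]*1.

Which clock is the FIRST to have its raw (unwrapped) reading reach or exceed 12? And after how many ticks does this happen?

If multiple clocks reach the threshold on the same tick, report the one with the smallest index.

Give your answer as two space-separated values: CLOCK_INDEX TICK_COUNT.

clock 0: start=3, rate=1.25, needs 12-3 = 9; ticks = ceil(9/1.25) = ceil(7.2000) = 8; reading at tick 8 = 3 + 1.25*8 = 13.0000
clock 1: start=1, rate=1.1, needs 12-1 = 11; ticks = ceil(11/1.1) = ceil(10.0000) = 10; reading at tick 10 = 1 + 1.1*10 = 12.0000
clock 2: start=6, rate=0.9, needs 12-6 = 6; ticks = ceil(6/0.9) = ceil(6.6667) = 7; reading at tick 7 = 6 + 0.9*7 = 12.3000
Minimum tick count = 7; winners = [2]; smallest index = 2

Answer: 2 7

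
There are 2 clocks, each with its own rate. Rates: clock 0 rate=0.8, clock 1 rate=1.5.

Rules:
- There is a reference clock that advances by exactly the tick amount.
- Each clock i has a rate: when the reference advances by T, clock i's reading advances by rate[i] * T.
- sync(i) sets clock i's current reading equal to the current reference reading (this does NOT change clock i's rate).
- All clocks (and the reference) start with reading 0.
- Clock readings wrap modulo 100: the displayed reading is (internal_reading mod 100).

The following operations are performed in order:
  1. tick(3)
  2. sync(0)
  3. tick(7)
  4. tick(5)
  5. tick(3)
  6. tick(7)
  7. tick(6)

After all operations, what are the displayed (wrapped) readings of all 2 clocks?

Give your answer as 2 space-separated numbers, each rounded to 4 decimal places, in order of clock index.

After op 1 tick(3): ref=3.0000 raw=[2.4000 4.5000]
After op 2 sync(0): ref=3.0000 raw=[3.0000 4.5000]
After op 3 tick(7): ref=10.0000 raw=[8.6000 15.0000]
After op 4 tick(5): ref=15.0000 raw=[12.6000 22.5000]
After op 5 tick(3): ref=18.0000 raw=[15.0000 27.0000]
After op 6 tick(7): ref=25.0000 raw=[20.6000 37.5000]
After op 7 tick(6): ref=31.0000 raw=[25.4000 46.5000]
Wrap final raw readings (mod 100): 25.4000 mod 100 = 25.4000; 46.5000 mod 100 = 46.5000

Answer: 25.4000 46.5000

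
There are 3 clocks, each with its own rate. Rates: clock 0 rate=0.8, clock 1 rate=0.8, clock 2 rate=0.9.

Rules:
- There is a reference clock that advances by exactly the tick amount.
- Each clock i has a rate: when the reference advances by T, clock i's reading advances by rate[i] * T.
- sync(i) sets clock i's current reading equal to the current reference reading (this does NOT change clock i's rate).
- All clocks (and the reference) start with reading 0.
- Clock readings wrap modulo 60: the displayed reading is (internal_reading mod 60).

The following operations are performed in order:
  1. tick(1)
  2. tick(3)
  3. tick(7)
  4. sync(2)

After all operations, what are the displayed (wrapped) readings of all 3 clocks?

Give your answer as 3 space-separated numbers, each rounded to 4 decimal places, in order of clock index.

Answer: 8.8000 8.8000 11.0000

Derivation:
After op 1 tick(1): ref=1.0000 raw=[0.8000 0.8000 0.9000]
After op 2 tick(3): ref=4.0000 raw=[3.2000 3.2000 3.6000]
After op 3 tick(7): ref=11.0000 raw=[8.8000 8.8000 9.9000]
After op 4 sync(2): ref=11.0000 raw=[8.8000 8.8000 11.0000]
Wrap final raw readings (mod 60): 8.8000 mod 60 = 8.8000; 8.8000 mod 60 = 8.8000; 11.0000 mod 60 = 11.0000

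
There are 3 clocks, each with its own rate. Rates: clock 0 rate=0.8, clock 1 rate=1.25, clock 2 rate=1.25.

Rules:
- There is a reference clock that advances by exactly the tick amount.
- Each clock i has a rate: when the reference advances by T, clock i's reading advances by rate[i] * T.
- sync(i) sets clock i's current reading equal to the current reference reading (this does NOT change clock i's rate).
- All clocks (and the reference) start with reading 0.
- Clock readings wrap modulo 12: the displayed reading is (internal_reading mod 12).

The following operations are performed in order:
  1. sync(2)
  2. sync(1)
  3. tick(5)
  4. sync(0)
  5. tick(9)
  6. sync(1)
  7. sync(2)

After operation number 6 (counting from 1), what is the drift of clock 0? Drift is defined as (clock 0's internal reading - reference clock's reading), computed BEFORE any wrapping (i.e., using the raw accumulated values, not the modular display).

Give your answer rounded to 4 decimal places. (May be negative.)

Answer: -1.8000

Derivation:
After op 1 sync(2): ref=0.0000 raw=[0.0000 0.0000 0.0000]
After op 2 sync(1): ref=0.0000 raw=[0.0000 0.0000 0.0000]
After op 3 tick(5): ref=5.0000 raw=[4.0000 6.2500 6.2500]
After op 4 sync(0): ref=5.0000 raw=[5.0000 6.2500 6.2500]
After op 5 tick(9): ref=14.0000 raw=[12.2000 17.5000 17.5000]
After op 6 sync(1): ref=14.0000 raw=[12.2000 14.0000 17.5000]
Drift of clock 0 after op 6: 12.2000 - 14.0000 = -1.8000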